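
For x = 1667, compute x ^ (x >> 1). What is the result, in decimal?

1474

x = 11010000011 = 1667
x>>1 = 01101000001
XOR  = 10111000010 = 1474
(x ^ (x >> 1) gives the standard binary-reflected Gray code of x.)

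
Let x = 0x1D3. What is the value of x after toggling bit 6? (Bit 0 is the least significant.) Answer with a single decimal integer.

403

x = 111010011
bit 6 is currently 1; toggle it via x ^ (1 << 6) = x ^ 64
→ 110010011 = 403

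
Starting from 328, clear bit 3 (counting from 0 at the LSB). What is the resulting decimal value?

320

x = 0101001000
bit 3 is currently 1; clear it via x & ~(1 << 3) = x & ~8
→ 0101000000 = 320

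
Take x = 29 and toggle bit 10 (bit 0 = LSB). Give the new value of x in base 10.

x = 0000000011101
bit 10 is currently 0; toggle it via x ^ (1 << 10) = x ^ 1024
→ 0010000011101 = 1053

1053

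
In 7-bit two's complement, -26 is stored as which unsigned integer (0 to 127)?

26 in 7 bits: 0011010
Invert: 1100101
Add 1:  1100110 = 102
(Check: 2^7 - 26 = 128 - 26 = 102.)

102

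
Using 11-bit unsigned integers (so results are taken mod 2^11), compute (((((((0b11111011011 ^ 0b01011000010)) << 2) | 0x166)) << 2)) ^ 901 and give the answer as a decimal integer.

0b11111011011 = 11111011011
0b01011000010 = 01011000010
→ ^ → 10100011001 = 1305
→ << 2 (mod 2^11) → 10001100100 = 1124
0x166 = 00101100110
→ | → 10101100110 = 1382
→ << 2 (mod 2^11) → 10110011000 = 1432
901 = 01110000101
→ ^ → 11000011101 = 1565

1565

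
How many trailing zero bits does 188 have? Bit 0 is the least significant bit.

2

188 = 10111100
Trailing zeros: 2, so the lowest set bit is bit 2 (value 4).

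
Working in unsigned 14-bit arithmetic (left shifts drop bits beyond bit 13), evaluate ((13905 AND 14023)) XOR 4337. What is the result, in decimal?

9904

13905 = 11011001010001
14023 = 11011011000111
→ AND → 11011001000001 = 13889
4337 = 01000011110001
→ XOR → 10011010110000 = 9904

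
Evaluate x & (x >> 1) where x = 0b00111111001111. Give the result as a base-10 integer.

x = 111111001111 = 4047
x>>1 = 011111100111
AND  = 011111000111 = 1991
(x & (x >> 1) has a 1 wherever x has two consecutive 1 bits.)

1991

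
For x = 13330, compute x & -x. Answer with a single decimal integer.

x = 11010000010010 = 13330
-x (two's complement) = …00101111101110
AND   = 00000000000010 = 2
(x & -x isolates the lowest set bit of x.)

2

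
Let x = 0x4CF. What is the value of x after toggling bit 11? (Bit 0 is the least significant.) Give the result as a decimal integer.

x = 00010011001111
bit 11 is currently 0; toggle it via x ^ (1 << 11) = x ^ 2048
→ 00110011001111 = 3279

3279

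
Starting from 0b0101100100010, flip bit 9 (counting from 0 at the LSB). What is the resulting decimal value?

x = 0101100100010
bit 9 is currently 1; toggle it via x ^ (1 << 9) = x ^ 512
→ 0100100100010 = 2338

2338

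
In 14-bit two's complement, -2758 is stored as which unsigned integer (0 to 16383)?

13626

2758 in 14 bits: 00101011000110
Invert: 11010100111001
Add 1:  11010100111010 = 13626
(Check: 2^14 - 2758 = 16384 - 2758 = 13626.)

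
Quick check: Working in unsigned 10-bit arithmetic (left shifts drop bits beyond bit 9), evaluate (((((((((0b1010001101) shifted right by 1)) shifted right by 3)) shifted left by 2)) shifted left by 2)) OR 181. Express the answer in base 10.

693

0b1010001101 = 1010001101
→ shifted right by 1 → 0101000110 = 326
→ shifted right by 3 → 0000101000 = 40
→ shifted left by 2 (mod 2^10) → 0010100000 = 160
→ shifted left by 2 (mod 2^10) → 1010000000 = 640
181 = 0010110101
→ OR → 1010110101 = 693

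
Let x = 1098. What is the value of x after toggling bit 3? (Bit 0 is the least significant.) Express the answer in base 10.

x = 10001001010
bit 3 is currently 1; toggle it via x ^ (1 << 3) = x ^ 8
→ 10001000010 = 1090

1090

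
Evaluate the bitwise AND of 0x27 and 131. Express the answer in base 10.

3

0x27 = 00100111
131 = 10000011
AND → 00000011 = 3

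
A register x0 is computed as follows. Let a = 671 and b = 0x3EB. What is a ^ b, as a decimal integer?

372

671 = 1010011111
0x3EB = 1111101011
XOR → 0101110100 = 372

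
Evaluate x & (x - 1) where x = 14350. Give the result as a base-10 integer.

x = 11100000001110 = 14350
x - 1 = 11100000001101
AND   = 11100000001100 = 14348
(x & (x - 1) clears the lowest set bit of x.)

14348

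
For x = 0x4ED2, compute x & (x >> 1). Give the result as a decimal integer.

1600

x = 100111011010010 = 20178
x>>1 = 010011101101001
AND  = 000011001000000 = 1600
(x & (x >> 1) has a 1 wherever x has two consecutive 1 bits.)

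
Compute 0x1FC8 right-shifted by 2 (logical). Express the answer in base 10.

2034

0x1FC8 = 1111111001000
shift right by 2 → 0011111110010 = 2034
(equivalently, floor(8136 / 4))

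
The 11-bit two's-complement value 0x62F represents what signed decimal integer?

-465

pattern = 11000101111 (MSB is 1 ⇒ negative)
Invert: 00111010000, add 1 → 00111010001 = 465, so the value is -465.
(Equivalently: 1583 - 2^11 = 1583 - 2048 = -465.)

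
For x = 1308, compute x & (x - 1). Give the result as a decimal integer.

1304

x = 10100011100 = 1308
x - 1 = 10100011011
AND   = 10100011000 = 1304
(x & (x - 1) clears the lowest set bit of x.)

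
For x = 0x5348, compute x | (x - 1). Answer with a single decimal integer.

21327

x = 101001101001000 = 21320
x - 1 = 101001101000111
OR    = 101001101001111 = 21327
(x | (x - 1) sets all bits below the lowest set bit.)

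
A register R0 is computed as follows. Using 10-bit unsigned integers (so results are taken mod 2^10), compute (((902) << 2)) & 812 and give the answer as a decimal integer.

520

902 = 1110000110
→ << 2 (mod 2^10) → 1000011000 = 536
812 = 1100101100
→ & → 1000001000 = 520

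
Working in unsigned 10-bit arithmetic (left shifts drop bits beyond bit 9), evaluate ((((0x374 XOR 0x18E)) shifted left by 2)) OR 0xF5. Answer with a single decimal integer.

1021

0x374 = 1101110100
0x18E = 0110001110
→ XOR → 1011111010 = 762
→ shifted left by 2 (mod 2^10) → 1111101000 = 1000
0xF5 = 0011110101
→ OR → 1111111101 = 1021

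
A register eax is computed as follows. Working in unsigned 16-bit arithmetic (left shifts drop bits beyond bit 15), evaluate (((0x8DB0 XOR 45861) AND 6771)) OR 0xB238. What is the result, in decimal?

47673

0x8DB0 = 1000110110110000
45861 = 1011001100100101
→ XOR → 0011111010010101 = 16021
6771 = 0001101001110011
→ AND → 0001101000010001 = 6673
0xB238 = 1011001000111000
→ OR → 1011101000111001 = 47673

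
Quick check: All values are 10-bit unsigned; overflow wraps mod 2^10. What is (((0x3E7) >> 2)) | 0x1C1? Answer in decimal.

0x3E7 = 1111100111
→ >> 2 → 0011111001 = 249
0x1C1 = 0111000001
→ | → 0111111001 = 505

505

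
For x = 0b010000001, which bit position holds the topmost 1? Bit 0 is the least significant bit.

7

0b010000001 = 10000001
The topmost 1 is at position 7 (since 2^7 = 128 ≤ 129 < 256).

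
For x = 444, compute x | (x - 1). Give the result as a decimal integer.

x = 110111100 = 444
x - 1 = 110111011
OR    = 110111111 = 447
(x | (x - 1) sets all bits below the lowest set bit.)

447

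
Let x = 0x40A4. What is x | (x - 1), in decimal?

x = 100000010100100 = 16548
x - 1 = 100000010100011
OR    = 100000010100111 = 16551
(x | (x - 1) sets all bits below the lowest set bit.)

16551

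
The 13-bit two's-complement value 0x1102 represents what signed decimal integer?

pattern = 1000100000010 (MSB is 1 ⇒ negative)
Invert: 0111011111101, add 1 → 0111011111110 = 3838, so the value is -3838.
(Equivalently: 4354 - 2^13 = 4354 - 8192 = -3838.)

-3838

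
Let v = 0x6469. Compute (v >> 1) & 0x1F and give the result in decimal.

20

v = 110010001101001
Shift right by 1: 11001000110100
Mask low 5 bits: 10100 = 20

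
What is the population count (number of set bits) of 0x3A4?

5

0x3A4 = 1110100100
Count the 1s: 1 + 1 + 1 + 1 + 1 = 5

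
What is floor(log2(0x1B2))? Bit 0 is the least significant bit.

0x1B2 = 110110010
The topmost 1 is at position 8 (since 2^8 = 256 ≤ 434 < 512).

8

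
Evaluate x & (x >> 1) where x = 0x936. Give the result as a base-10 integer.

x = 100100110110 = 2358
x>>1 = 010010011011
AND  = 000000010010 = 18
(x & (x >> 1) has a 1 wherever x has two consecutive 1 bits.)

18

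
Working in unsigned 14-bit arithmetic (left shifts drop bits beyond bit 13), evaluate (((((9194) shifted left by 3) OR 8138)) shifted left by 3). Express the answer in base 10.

16080

9194 = 10001111101010
→ shifted left by 3 (mod 2^14) → 01111101010000 = 8016
8138 = 01111111001010
→ OR → 01111111011010 = 8154
→ shifted left by 3 (mod 2^14) → 11111011010000 = 16080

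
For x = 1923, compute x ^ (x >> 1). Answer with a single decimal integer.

1090

x = 11110000011 = 1923
x>>1 = 01111000001
XOR  = 10001000010 = 1090
(x ^ (x >> 1) gives the standard binary-reflected Gray code of x.)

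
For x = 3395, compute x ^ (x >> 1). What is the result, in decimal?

x = 110101000011 = 3395
x>>1 = 011010100001
XOR  = 101111100010 = 3042
(x ^ (x >> 1) gives the standard binary-reflected Gray code of x.)

3042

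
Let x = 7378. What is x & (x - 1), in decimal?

x = 1110011010010 = 7378
x - 1 = 1110011010001
AND   = 1110011010000 = 7376
(x & (x - 1) clears the lowest set bit of x.)

7376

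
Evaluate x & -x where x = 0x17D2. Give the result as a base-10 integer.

2

x = 1011111010010 = 6098
-x (two's complement) = …0100000101110
AND   = 0000000000010 = 2
(x & -x isolates the lowest set bit of x.)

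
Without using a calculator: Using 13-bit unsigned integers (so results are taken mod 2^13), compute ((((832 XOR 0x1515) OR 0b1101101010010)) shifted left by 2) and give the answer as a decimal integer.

832 = 0001101000000
0x1515 = 1010100010101
→ XOR → 1011001010101 = 5717
0b1101101010010 = 1101101010010
→ OR → 1111101010111 = 8023
→ shifted left by 2 (mod 2^13) → 1110101011100 = 7516

7516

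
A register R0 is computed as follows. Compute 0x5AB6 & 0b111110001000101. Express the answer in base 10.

22532

0x5AB6 = 101101010110110
b = 111110001000101
AND → 101100000000100 = 22532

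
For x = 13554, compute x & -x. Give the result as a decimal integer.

x = 11010011110010 = 13554
-x (two's complement) = …00101100001110
AND   = 00000000000010 = 2
(x & -x isolates the lowest set bit of x.)

2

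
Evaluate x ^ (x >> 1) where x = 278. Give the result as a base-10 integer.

413

x = 100010110 = 278
x>>1 = 010001011
XOR  = 110011101 = 413
(x ^ (x >> 1) gives the standard binary-reflected Gray code of x.)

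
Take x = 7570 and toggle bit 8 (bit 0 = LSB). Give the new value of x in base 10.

x = 1110110010010
bit 8 is currently 1; toggle it via x ^ (1 << 8) = x ^ 256
→ 1110010010010 = 7314

7314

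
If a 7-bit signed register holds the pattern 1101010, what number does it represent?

pattern = 1101010 (MSB is 1 ⇒ negative)
Invert: 0010101, add 1 → 0010110 = 22, so the value is -22.
(Equivalently: 106 - 2^7 = 106 - 128 = -22.)

-22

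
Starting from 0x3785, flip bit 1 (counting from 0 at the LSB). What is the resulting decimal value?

x = 11011110000101
bit 1 is currently 0; toggle it via x ^ (1 << 1) = x ^ 2
→ 11011110000111 = 14215

14215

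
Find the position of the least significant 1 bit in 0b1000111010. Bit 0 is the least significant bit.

0b1000111010 = 1000111010
Trailing zeros: 1, so the lowest set bit is bit 1 (value 2).

1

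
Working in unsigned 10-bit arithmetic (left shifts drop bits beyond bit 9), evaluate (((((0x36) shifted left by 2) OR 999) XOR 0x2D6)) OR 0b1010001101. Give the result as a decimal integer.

941

0x36 = 0000110110
→ shifted left by 2 (mod 2^10) → 0011011000 = 216
999 = 1111100111
→ OR → 1111111111 = 1023
0x2D6 = 1011010110
→ XOR → 0100101001 = 297
0b1010001101 = 1010001101
→ OR → 1110101101 = 941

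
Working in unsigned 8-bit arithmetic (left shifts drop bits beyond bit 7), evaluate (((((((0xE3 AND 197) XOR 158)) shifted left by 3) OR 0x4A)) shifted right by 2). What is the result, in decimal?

0xE3 = 11100011
197 = 11000101
→ AND → 11000001 = 193
158 = 10011110
→ XOR → 01011111 = 95
→ shifted left by 3 (mod 2^8) → 11111000 = 248
0x4A = 01001010
→ OR → 11111010 = 250
→ shifted right by 2 → 00111110 = 62

62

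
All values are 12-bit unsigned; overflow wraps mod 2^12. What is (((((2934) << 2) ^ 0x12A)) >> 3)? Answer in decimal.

414

2934 = 101101110110
→ << 2 (mod 2^12) → 110111011000 = 3544
0x12A = 000100101010
→ ^ → 110011110010 = 3314
→ >> 3 → 000110011110 = 414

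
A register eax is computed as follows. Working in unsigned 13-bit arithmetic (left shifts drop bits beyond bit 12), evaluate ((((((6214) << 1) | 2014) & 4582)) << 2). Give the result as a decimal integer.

6214 = 1100001000110
→ << 1 (mod 2^13) → 1000010001100 = 4236
2014 = 0011111011110
→ | → 1011111011110 = 6110
4582 = 1000111100110
→ & → 1000111000110 = 4550
→ << 2 (mod 2^13) → 0011100011000 = 1816

1816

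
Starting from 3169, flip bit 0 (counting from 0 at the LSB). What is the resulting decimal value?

x = 00110001100001
bit 0 is currently 1; toggle it via x ^ (1 << 0) = x ^ 1
→ 00110001100000 = 3168

3168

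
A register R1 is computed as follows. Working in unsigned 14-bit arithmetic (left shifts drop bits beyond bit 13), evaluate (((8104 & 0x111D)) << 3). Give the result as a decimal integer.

2112

8104 = 01111110101000
0x111D = 01000100011101
→ & → 01000100001000 = 4360
→ << 3 (mod 2^14) → 00100001000000 = 2112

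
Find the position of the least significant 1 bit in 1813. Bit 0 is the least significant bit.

0

1813 = 11100010101
Trailing zeros: 0, so the lowest set bit is bit 0 (value 1).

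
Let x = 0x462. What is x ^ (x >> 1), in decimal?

x = 10001100010 = 1122
x>>1 = 01000110001
XOR  = 11001010011 = 1619
(x ^ (x >> 1) gives the standard binary-reflected Gray code of x.)

1619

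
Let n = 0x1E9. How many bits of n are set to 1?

0x1E9 = 111101001
Count the 1s: 1 + 1 + 1 + 1 + 1 + 1 = 6

6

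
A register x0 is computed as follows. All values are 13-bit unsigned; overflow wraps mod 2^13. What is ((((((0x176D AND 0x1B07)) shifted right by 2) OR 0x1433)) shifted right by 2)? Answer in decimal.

1340

0x176D = 1011101101101
0x1B07 = 1101100000111
→ AND → 1001100000101 = 4869
→ shifted right by 2 → 0010011000001 = 1217
0x1433 = 1010000110011
→ OR → 1010011110011 = 5363
→ shifted right by 2 → 0010100111100 = 1340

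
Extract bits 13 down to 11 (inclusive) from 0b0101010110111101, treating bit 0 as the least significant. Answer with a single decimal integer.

2

v = 0101010110111101
Shift right by 11: 01010
Mask low 3 bits: 010 = 2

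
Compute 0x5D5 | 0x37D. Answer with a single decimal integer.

0x5D5 = 10111010101
0x37D = 01101111101
 OR → 11111111101 = 2045

2045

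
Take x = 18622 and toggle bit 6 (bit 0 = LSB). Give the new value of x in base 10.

x = 0100100010111110
bit 6 is currently 0; toggle it via x ^ (1 << 6) = x ^ 64
→ 0100100011111110 = 18686

18686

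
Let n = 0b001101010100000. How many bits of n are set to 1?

n = 1101010100000
Count the 1s: 1 + 1 + 1 + 1 + 1 = 5

5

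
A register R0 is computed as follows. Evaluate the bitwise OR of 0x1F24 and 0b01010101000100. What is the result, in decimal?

0x1F24 = 1111100100100
b = 1010101000100
 OR → 1111101100100 = 8036

8036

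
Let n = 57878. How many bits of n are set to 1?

7

57878 = 1110001000010110
Count the 1s: 1 + 1 + 1 + 1 + 1 + 1 + 1 = 7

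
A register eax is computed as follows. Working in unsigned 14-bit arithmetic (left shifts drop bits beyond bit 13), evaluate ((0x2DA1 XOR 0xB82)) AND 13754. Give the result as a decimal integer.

0x2DA1 = 10110110100001
0xB82 = 00101110000010
→ XOR → 10011000100011 = 9763
13754 = 11010110111010
→ AND → 10010000100010 = 9250

9250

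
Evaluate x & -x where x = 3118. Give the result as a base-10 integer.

x = 110000101110 = 3118
-x (two's complement) = …001111010010
AND   = 000000000010 = 2
(x & -x isolates the lowest set bit of x.)

2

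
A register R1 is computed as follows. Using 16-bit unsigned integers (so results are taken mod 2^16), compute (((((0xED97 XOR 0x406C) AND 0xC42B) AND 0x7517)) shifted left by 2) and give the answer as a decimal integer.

0xED97 = 1110110110010111
0x406C = 0100000001101100
→ XOR → 1010110111111011 = 44539
0xC42B = 1100010000101011
→ AND → 1000010000101011 = 33835
0x7517 = 0111010100010111
→ AND → 0000010000000011 = 1027
→ shifted left by 2 (mod 2^16) → 0001000000001100 = 4108

4108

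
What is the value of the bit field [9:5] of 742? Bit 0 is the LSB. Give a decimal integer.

v = 01011100110
Shift right by 5: 010111
Mask low 5 bits: 10111 = 23

23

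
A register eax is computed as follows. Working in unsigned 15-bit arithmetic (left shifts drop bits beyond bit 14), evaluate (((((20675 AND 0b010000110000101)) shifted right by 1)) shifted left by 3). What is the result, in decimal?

20675 = 101000011000011
0b010000110000101 = 010000110000101
→ AND → 000000010000001 = 129
→ shifted right by 1 → 000000001000000 = 64
→ shifted left by 3 (mod 2^15) → 000001000000000 = 512

512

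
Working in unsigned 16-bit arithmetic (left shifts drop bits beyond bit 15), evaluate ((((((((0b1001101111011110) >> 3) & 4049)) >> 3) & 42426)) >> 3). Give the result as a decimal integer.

5

0b1001101111011110 = 1001101111011110
→ >> 3 → 0001001101111011 = 4987
4049 = 0000111111010001
→ & → 0000001101010001 = 849
→ >> 3 → 0000000001101010 = 106
42426 = 1010010110111010
→ & → 0000000000101010 = 42
→ >> 3 → 0000000000000101 = 5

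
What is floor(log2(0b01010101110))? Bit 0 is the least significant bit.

0b01010101110 = 1010101110
The topmost 1 is at position 9 (since 2^9 = 512 ≤ 686 < 1024).

9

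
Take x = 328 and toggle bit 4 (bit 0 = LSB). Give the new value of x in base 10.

344

x = 101001000
bit 4 is currently 0; toggle it via x ^ (1 << 4) = x ^ 16
→ 101011000 = 344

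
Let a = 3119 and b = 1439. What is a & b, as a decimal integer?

1039

3119 = 110000101111
1439 = 010110011111
AND → 010000001111 = 1039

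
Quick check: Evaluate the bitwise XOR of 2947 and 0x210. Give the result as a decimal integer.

2451

2947 = 101110000011
0x210 = 001000010000
XOR → 100110010011 = 2451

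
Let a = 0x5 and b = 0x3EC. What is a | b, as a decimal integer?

1005

0x5 = 0000000101
0x3EC = 1111101100
 OR → 1111101101 = 1005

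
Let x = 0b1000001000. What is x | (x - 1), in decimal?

x = 1000001000 = 520
x - 1 = 1000000111
OR    = 1000001111 = 527
(x | (x - 1) sets all bits below the lowest set bit.)

527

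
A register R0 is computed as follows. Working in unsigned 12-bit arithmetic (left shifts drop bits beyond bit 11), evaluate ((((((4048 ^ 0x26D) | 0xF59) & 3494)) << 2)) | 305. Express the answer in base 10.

4048 = 111111010000
0x26D = 001001101101
→ ^ → 110110111101 = 3517
0xF59 = 111101011001
→ | → 111111111101 = 4093
3494 = 110110100110
→ & → 110110100100 = 3492
→ << 2 (mod 2^12) → 011010010000 = 1680
305 = 000100110001
→ | → 011110110001 = 1969

1969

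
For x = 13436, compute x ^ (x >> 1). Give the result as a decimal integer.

11842

x = 11010001111100 = 13436
x>>1 = 01101000111110
XOR  = 10111001000010 = 11842
(x ^ (x >> 1) gives the standard binary-reflected Gray code of x.)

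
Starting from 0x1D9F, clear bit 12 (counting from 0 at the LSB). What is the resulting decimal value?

3487

x = 01110110011111
bit 12 is currently 1; clear it via x & ~(1 << 12) = x & ~4096
→ 00110110011111 = 3487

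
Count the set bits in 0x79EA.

0x79EA = 111100111101010
Count the 1s: 1 + 1 + 1 + 1 + 1 + 1 + 1 + 1 + 1 + 1 = 10

10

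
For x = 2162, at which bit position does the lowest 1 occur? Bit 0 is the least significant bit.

2162 = 100001110010
Trailing zeros: 1, so the lowest set bit is bit 1 (value 2).

1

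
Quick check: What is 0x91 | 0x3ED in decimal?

1021

0x91 = 0010010001
0x3ED = 1111101101
 OR → 1111111101 = 1021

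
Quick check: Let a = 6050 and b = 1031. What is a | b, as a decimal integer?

6050 = 1011110100010
1031 = 0010000000111
 OR → 1011110100111 = 6055

6055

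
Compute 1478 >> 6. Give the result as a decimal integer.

23

1478 = 10111000110
shift right by 6 → 00000010111 = 23
(equivalently, floor(1478 / 64))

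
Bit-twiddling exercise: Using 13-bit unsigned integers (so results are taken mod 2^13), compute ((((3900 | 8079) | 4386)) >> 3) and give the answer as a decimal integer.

1015

3900 = 0111100111100
8079 = 1111110001111
→ | → 1111110111111 = 8127
4386 = 1000100100010
→ | → 1111110111111 = 8127
→ >> 3 → 0001111110111 = 1015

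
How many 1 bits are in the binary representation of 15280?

8

15280 = 11101110110000
Count the 1s: 1 + 1 + 1 + 1 + 1 + 1 + 1 + 1 = 8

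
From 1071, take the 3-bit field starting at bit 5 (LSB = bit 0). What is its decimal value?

v = 0010000101111
Shift right by 5: 00100001
Mask low 3 bits: 001 = 1

1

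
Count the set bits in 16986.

6

16986 = 100001001011010
Count the 1s: 1 + 1 + 1 + 1 + 1 + 1 = 6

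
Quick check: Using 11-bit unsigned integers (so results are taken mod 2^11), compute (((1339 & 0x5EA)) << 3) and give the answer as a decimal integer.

1339 = 10100111011
0x5EA = 10111101010
→ & → 10100101010 = 1322
→ << 3 (mod 2^11) → 00101010000 = 336

336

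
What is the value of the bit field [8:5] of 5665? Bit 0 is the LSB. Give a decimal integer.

v = 001011000100001
Shift right by 5: 0010110001
Mask low 4 bits: 0001 = 1

1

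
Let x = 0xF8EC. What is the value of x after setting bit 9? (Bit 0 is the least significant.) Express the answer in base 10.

x = 1111100011101100
bit 9 is currently 0; set it via x | (1 << 9) = x | 512
→ 1111101011101100 = 64236

64236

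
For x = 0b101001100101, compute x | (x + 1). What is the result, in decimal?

2663

x = 101001100101 = 2661
x + 1 = 101001100110
OR    = 101001100111 = 2663
(x | (x + 1) sets the lowest cleared bit.)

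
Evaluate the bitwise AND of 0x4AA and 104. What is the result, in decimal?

0x4AA = 10010101010
104 = 00001101000
AND → 00000101000 = 40

40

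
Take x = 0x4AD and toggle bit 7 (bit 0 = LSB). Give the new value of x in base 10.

x = 010010101101
bit 7 is currently 1; toggle it via x ^ (1 << 7) = x ^ 128
→ 010000101101 = 1069

1069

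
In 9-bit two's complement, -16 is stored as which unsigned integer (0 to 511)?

496

16 in 9 bits: 000010000
Invert: 111101111
Add 1:  111110000 = 496
(Check: 2^9 - 16 = 512 - 16 = 496.)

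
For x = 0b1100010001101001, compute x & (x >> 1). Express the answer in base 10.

x = 1100010001101001 = 50281
x>>1 = 0110001000110100
AND  = 0100000000100000 = 16416
(x & (x >> 1) has a 1 wherever x has two consecutive 1 bits.)

16416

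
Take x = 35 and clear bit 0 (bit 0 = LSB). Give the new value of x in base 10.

x = 000100011
bit 0 is currently 1; clear it via x & ~(1 << 0) = x & ~1
→ 000100010 = 34

34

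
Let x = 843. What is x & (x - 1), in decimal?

842

x = 1101001011 = 843
x - 1 = 1101001010
AND   = 1101001010 = 842
(x & (x - 1) clears the lowest set bit of x.)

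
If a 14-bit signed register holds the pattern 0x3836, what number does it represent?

-1994

pattern = 11100000110110 (MSB is 1 ⇒ negative)
Invert: 00011111001001, add 1 → 00011111001010 = 1994, so the value is -1994.
(Equivalently: 14390 - 2^14 = 14390 - 16384 = -1994.)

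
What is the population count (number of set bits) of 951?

8

951 = 1110110111
Count the 1s: 1 + 1 + 1 + 1 + 1 + 1 + 1 + 1 = 8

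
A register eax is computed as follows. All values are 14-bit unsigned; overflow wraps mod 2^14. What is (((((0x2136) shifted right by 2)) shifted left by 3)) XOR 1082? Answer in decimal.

1618

0x2136 = 10000100110110
→ shifted right by 2 → 00100001001101 = 2125
→ shifted left by 3 (mod 2^14) → 00001001101000 = 616
1082 = 00010000111010
→ XOR → 00011001010010 = 1618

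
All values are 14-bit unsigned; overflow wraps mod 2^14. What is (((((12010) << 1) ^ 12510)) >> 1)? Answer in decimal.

5765

12010 = 10111011101010
→ << 1 (mod 2^14) → 01110111010100 = 7636
12510 = 11000011011110
→ ^ → 10110100001010 = 11530
→ >> 1 → 01011010000101 = 5765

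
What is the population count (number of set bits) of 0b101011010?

5

n = 101011010
Count the 1s: 1 + 1 + 1 + 1 + 1 = 5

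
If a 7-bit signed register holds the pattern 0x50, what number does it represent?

-48

pattern = 1010000 (MSB is 1 ⇒ negative)
Invert: 0101111, add 1 → 0110000 = 48, so the value is -48.
(Equivalently: 80 - 2^7 = 80 - 128 = -48.)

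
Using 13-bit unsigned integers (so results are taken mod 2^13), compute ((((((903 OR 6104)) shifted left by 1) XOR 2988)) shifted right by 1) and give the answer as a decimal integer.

521

903 = 0001110000111
6104 = 1011111011000
→ OR → 1011111011111 = 6111
→ shifted left by 1 (mod 2^13) → 0111110111110 = 4030
2988 = 0101110101100
→ XOR → 0010000010010 = 1042
→ shifted right by 1 → 0001000001001 = 521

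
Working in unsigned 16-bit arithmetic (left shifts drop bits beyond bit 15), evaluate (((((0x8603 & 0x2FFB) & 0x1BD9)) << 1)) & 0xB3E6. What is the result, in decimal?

2

0x8603 = 1000011000000011
0x2FFB = 0010111111111011
→ & → 0000011000000011 = 1539
0x1BD9 = 0001101111011001
→ & → 0000001000000001 = 513
→ << 1 (mod 2^16) → 0000010000000010 = 1026
0xB3E6 = 1011001111100110
→ & → 0000000000000010 = 2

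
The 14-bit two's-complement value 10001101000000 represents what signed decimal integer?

-7360

pattern = 10001101000000 (MSB is 1 ⇒ negative)
Invert: 01110010111111, add 1 → 01110011000000 = 7360, so the value is -7360.
(Equivalently: 9024 - 2^14 = 9024 - 16384 = -7360.)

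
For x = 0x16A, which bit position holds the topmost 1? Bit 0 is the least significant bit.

8

0x16A = 101101010
The topmost 1 is at position 8 (since 2^8 = 256 ≤ 362 < 512).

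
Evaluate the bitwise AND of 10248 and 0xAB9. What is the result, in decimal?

10248 = 10100000001000
0xAB9 = 00101010111001
AND → 00100000001000 = 2056

2056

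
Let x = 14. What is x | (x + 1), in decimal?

x = 1110 = 14
x + 1 = 1111
OR    = 1111 = 15
(x | (x + 1) sets the lowest cleared bit.)

15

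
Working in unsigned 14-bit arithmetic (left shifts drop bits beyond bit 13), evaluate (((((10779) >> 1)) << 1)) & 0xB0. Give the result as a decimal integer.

16

10779 = 10101000011011
→ >> 1 → 01010100001101 = 5389
→ << 1 (mod 2^14) → 10101000011010 = 10778
0xB0 = 00000010110000
→ & → 00000000010000 = 16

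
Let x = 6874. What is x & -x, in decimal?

2

x = 1101011011010 = 6874
-x (two's complement) = …0010100100110
AND   = 0000000000010 = 2
(x & -x isolates the lowest set bit of x.)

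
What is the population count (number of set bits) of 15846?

15846 = 11110111100110
Count the 1s: 1 + 1 + 1 + 1 + 1 + 1 + 1 + 1 + 1 + 1 = 10

10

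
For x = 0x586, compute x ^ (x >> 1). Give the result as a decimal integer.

x = 10110000110 = 1414
x>>1 = 01011000011
XOR  = 11101000101 = 1861
(x ^ (x >> 1) gives the standard binary-reflected Gray code of x.)

1861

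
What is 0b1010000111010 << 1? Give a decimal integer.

10356

x = 01010000111010
shift left by 1 → 10100001110100 = 10356
(equivalently, 5178 × 2^1 = 5178 × 2)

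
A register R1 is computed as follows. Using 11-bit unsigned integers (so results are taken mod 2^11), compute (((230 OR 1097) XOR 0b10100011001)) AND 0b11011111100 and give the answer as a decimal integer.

244

230 = 00011100110
1097 = 10001001001
→ OR → 10011101111 = 1263
0b10100011001 = 10100011001
→ XOR → 00111110110 = 502
0b11011111100 = 11011111100
→ AND → 00011110100 = 244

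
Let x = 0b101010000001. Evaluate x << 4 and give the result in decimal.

x = 0000101010000001
shift left by 4 → 1010100000010000 = 43024
(equivalently, 2689 × 2^4 = 2689 × 16)

43024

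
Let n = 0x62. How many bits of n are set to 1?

0x62 = 1100010
Count the 1s: 1 + 1 + 1 = 3

3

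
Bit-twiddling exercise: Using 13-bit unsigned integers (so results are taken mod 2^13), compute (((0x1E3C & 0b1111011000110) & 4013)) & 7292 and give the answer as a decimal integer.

0x1E3C = 1111000111100
0b1111011000110 = 1111011000110
→ & → 1111000000100 = 7684
4013 = 0111110101101
→ & → 0111000000100 = 3588
7292 = 1110001111100
→ & → 0110000000100 = 3076

3076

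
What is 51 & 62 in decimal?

51 = 110011
62 = 111110
AND → 110010 = 50

50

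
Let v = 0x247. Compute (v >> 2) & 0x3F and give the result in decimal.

17

v = 01001000111
Shift right by 2: 010010001
Mask low 6 bits: 010001 = 17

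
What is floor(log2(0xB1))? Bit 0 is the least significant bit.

0xB1 = 10110001
The topmost 1 is at position 7 (since 2^7 = 128 ≤ 177 < 256).

7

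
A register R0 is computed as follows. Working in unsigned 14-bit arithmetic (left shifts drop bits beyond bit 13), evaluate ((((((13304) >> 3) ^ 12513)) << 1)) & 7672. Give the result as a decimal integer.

13304 = 11001111111000
→ >> 3 → 00011001111111 = 1663
12513 = 11000011100001
→ ^ → 11011010011110 = 13982
→ << 1 (mod 2^14) → 10110100111100 = 11580
7672 = 01110111111000
→ & → 00110100111000 = 3384

3384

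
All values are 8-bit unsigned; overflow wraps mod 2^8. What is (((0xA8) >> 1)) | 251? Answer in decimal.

0xA8 = 10101000
→ >> 1 → 01010100 = 84
251 = 11111011
→ | → 11111111 = 255

255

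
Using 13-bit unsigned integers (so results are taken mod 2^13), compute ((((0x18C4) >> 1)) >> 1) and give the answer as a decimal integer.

1585

0x18C4 = 1100011000100
→ >> 1 → 0110001100010 = 3170
→ >> 1 → 0011000110001 = 1585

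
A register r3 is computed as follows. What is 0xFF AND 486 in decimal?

230

0xFF = 011111111
486 = 111100110
AND → 011100110 = 230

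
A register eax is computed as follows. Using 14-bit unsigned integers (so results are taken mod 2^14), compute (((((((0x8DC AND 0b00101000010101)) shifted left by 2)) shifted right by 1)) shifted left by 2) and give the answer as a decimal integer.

0x8DC = 00100011011100
0b00101000010101 = 00101000010101
→ AND → 00100000010100 = 2068
→ shifted left by 2 (mod 2^14) → 10000001010000 = 8272
→ shifted right by 1 → 01000000101000 = 4136
→ shifted left by 2 (mod 2^14) → 00000010100000 = 160

160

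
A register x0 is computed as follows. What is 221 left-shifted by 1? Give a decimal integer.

442

221 = 011011101
shift left by 1 → 110111010 = 442
(equivalently, 221 × 2^1 = 221 × 2)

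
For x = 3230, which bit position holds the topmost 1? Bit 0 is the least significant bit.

11

3230 = 110010011110
The topmost 1 is at position 11 (since 2^11 = 2048 ≤ 3230 < 4096).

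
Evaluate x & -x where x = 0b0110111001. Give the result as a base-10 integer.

1

x = 110111001 = 441
-x (two's complement) = …001000111
AND   = 000000001 = 1
(x & -x isolates the lowest set bit of x.)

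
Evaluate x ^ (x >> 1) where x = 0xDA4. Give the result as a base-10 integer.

2934

x = 110110100100 = 3492
x>>1 = 011011010010
XOR  = 101101110110 = 2934
(x ^ (x >> 1) gives the standard binary-reflected Gray code of x.)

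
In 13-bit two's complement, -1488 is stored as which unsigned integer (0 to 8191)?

1488 in 13 bits: 0010111010000
Invert: 1101000101111
Add 1:  1101000110000 = 6704
(Check: 2^13 - 1488 = 8192 - 1488 = 6704.)

6704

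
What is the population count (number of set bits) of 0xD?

0xD = 1101
Count the 1s: 1 + 1 + 1 = 3

3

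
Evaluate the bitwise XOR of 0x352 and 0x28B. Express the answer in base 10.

0x352 = 1101010010
0x28B = 1010001011
XOR → 0111011001 = 473

473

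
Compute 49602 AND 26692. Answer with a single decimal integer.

49602 = 1100000111000010
26692 = 0110100001000100
AND → 0100000001000000 = 16448

16448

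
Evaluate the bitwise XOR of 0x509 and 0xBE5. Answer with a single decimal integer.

3820

0x509 = 010100001001
0xBE5 = 101111100101
XOR → 111011101100 = 3820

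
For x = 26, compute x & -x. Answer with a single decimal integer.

2

x = 11010 = 26
-x (two's complement) = …00110
AND   = 00010 = 2
(x & -x isolates the lowest set bit of x.)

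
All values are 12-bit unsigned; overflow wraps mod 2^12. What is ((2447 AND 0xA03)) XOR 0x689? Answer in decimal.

2447 = 100110001111
0xA03 = 101000000011
→ AND → 100000000011 = 2051
0x689 = 011010001001
→ XOR → 111010001010 = 3722

3722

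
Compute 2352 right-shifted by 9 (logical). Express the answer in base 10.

4

2352 = 100100110000
shift right by 9 → 000000000100 = 4
(equivalently, floor(2352 / 512))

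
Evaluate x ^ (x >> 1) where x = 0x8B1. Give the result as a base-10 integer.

3305

x = 100010110001 = 2225
x>>1 = 010001011000
XOR  = 110011101001 = 3305
(x ^ (x >> 1) gives the standard binary-reflected Gray code of x.)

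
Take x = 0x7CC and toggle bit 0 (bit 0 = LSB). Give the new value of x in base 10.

x = 11111001100
bit 0 is currently 0; toggle it via x ^ (1 << 0) = x ^ 1
→ 11111001101 = 1997

1997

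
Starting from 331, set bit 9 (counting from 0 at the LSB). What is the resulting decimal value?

843

x = 0101001011
bit 9 is currently 0; set it via x | (1 << 9) = x | 512
→ 1101001011 = 843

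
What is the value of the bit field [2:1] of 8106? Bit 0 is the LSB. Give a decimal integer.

1

v = 001111110101010
Shift right by 1: 00111111010101
Mask low 2 bits: 01 = 1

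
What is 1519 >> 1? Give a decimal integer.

1519 = 10111101111
shift right by 1 → 01011110111 = 759
(equivalently, floor(1519 / 2))

759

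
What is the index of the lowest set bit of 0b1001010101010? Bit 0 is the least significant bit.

0b1001010101010 = 1001010101010
Trailing zeros: 1, so the lowest set bit is bit 1 (value 2).

1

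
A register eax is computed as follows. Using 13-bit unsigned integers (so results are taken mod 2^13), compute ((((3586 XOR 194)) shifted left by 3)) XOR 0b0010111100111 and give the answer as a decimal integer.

5095

3586 = 0111000000010
194 = 0000011000010
→ XOR → 0111011000000 = 3776
→ shifted left by 3 (mod 2^13) → 1011000000000 = 5632
0b0010111100111 = 0010111100111
→ XOR → 1001111100111 = 5095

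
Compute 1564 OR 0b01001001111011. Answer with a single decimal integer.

5759

1564 = 0011000011100
b = 1001001111011
 OR → 1011001111111 = 5759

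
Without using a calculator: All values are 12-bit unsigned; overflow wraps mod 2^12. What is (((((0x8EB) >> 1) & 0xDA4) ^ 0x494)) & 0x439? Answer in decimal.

48

0x8EB = 100011101011
→ >> 1 → 010001110101 = 1141
0xDA4 = 110110100100
→ & → 010000100100 = 1060
0x494 = 010010010100
→ ^ → 000010110000 = 176
0x439 = 010000111001
→ & → 000000110000 = 48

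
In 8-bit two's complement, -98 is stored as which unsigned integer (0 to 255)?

158

98 in 8 bits: 01100010
Invert: 10011101
Add 1:  10011110 = 158
(Check: 2^8 - 98 = 256 - 98 = 158.)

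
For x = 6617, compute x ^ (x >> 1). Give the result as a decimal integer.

5429

x = 1100111011001 = 6617
x>>1 = 0110011101100
XOR  = 1010100110101 = 5429
(x ^ (x >> 1) gives the standard binary-reflected Gray code of x.)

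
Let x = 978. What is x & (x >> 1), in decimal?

x = 1111010010 = 978
x>>1 = 0111101001
AND  = 0111000000 = 448
(x & (x >> 1) has a 1 wherever x has two consecutive 1 bits.)

448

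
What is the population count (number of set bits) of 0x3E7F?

0x3E7F = 11111001111111
Count the 1s: 1 + 1 + 1 + 1 + 1 + 1 + 1 + 1 + 1 + 1 + 1 + 1 = 12

12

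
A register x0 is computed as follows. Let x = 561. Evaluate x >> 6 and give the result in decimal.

8

561 = 1000110001
shift right by 6 → 0000001000 = 8
(equivalently, floor(561 / 64))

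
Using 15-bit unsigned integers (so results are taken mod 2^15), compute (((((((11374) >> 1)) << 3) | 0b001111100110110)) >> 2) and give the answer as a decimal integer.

4079

11374 = 010110001101110
→ >> 1 → 001011000110111 = 5687
→ << 3 (mod 2^15) → 011000110111000 = 12728
0b001111100110110 = 001111100110110
→ | → 011111110111110 = 16318
→ >> 2 → 000111111101111 = 4079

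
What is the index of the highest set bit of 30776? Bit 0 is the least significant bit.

30776 = 111100000111000
The topmost 1 is at position 14 (since 2^14 = 16384 ≤ 30776 < 32768).

14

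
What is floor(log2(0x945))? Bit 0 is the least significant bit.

11

0x945 = 100101000101
The topmost 1 is at position 11 (since 2^11 = 2048 ≤ 2373 < 4096).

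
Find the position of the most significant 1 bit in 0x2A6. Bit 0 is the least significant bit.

9

0x2A6 = 1010100110
The topmost 1 is at position 9 (since 2^9 = 512 ≤ 678 < 1024).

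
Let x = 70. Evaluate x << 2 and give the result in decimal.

280

70 = 001000110
shift left by 2 → 100011000 = 280
(equivalently, 70 × 2^2 = 70 × 4)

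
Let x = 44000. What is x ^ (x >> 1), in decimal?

x = 1010101111100000 = 44000
x>>1 = 0101010111110000
XOR  = 1111111000010000 = 65040
(x ^ (x >> 1) gives the standard binary-reflected Gray code of x.)

65040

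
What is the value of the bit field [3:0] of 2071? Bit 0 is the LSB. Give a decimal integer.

v = 0100000010111
Shift right by 0: 0100000010111
Mask low 4 bits: 0111 = 7

7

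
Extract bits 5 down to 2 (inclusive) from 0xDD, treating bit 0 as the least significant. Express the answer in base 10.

v = 000011011101
Shift right by 2: 0000110111
Mask low 4 bits: 0111 = 7

7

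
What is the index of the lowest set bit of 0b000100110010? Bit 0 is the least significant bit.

1

0b000100110010 = 100110010
Trailing zeros: 1, so the lowest set bit is bit 1 (value 2).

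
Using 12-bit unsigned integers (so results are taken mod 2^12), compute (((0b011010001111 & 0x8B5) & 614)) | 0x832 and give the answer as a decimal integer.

2102

0b011010001111 = 011010001111
0x8B5 = 100010110101
→ & → 000010000101 = 133
614 = 001001100110
→ & → 000000000100 = 4
0x832 = 100000110010
→ | → 100000110110 = 2102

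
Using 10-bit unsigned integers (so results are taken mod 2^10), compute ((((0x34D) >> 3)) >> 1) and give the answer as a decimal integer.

0x34D = 1101001101
→ >> 3 → 0001101001 = 105
→ >> 1 → 0000110100 = 52

52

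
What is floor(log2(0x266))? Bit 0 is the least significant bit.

0x266 = 1001100110
The topmost 1 is at position 9 (since 2^9 = 512 ≤ 614 < 1024).

9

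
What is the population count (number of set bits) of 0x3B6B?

10

0x3B6B = 11101101101011
Count the 1s: 1 + 1 + 1 + 1 + 1 + 1 + 1 + 1 + 1 + 1 = 10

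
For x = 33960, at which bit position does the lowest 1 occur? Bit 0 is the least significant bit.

33960 = 1000010010101000
Trailing zeros: 3, so the lowest set bit is bit 3 (value 8).

3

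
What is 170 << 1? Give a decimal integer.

170 = 010101010
shift left by 1 → 101010100 = 340
(equivalently, 170 × 2^1 = 170 × 2)

340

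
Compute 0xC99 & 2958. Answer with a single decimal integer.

2184

0xC99 = 110010011001
2958 = 101110001110
AND → 100010001000 = 2184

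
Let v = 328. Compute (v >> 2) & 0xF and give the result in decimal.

2

v = 0101001000
Shift right by 2: 01010010
Mask low 4 bits: 0010 = 2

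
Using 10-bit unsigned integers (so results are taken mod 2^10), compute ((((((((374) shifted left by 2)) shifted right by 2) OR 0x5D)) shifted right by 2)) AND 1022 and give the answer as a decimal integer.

374 = 0101110110
→ shifted left by 2 (mod 2^10) → 0111011000 = 472
→ shifted right by 2 → 0001110110 = 118
0x5D = 0001011101
→ OR → 0001111111 = 127
→ shifted right by 2 → 0000011111 = 31
1022 = 1111111110
→ AND → 0000011110 = 30

30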